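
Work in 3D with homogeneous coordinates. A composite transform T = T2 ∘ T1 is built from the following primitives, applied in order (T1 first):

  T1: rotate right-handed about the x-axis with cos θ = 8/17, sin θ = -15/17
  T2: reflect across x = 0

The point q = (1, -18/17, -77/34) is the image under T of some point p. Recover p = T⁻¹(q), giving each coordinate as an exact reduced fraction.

T1 = [1 0 0 0; 0 8/17 15/17 0; 0 -15/17 8/17 0; 0 0 0 1]
T2·T1 = [-1 0 0 0; 0 8/17 15/17 0; 0 -15/17 8/17 0; 0 0 0 1]
det M = -1; M⁻¹ = [-1 0 0 0; 0 8/17 -15/17 0; 0 15/17 8/17 0; 0 0 0 1]
M⁻¹ · (1, -18/17, -77/34)ᵀ = (-1, 3/2, -2)ᵀ

p = (-1, 3/2, -2)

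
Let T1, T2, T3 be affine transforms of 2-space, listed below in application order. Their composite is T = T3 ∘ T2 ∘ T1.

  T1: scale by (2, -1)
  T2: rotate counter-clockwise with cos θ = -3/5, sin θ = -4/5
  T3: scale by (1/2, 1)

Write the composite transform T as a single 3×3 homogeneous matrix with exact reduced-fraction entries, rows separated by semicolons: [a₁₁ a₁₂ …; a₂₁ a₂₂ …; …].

T1 = [2 0 0; 0 -1 0; 0 0 1]
T2·T1 = [-6/5 -4/5 0; -8/5 3/5 0; 0 0 1]
T3·…·T1 = [-3/5 -2/5 0; -8/5 3/5 0; 0 0 1]

T = [-3/5 -2/5 0; -8/5 3/5 0; 0 0 1]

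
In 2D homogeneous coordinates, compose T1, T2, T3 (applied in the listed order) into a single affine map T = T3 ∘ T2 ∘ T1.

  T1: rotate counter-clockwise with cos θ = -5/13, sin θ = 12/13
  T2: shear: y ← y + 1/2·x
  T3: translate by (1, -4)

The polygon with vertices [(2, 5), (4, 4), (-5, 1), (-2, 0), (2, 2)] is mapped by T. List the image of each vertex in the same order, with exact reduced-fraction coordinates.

T1 rotate counter-clockwise with cos θ = -5/13, sin θ = 12/13: (2, 5) → (-70/13, -1/13); (4, 4) → (-68/13, 28/13); (-5, 1) → (1, -5); (-2, 0) → (10/13, -24/13); (2, 2) → (-34/13, 14/13)
T2 shear: y ← y + 1/2·x: (-70/13, -1/13) → (-70/13, -36/13); (-68/13, 28/13) → (-68/13, -6/13); (1, -5) → (1, -9/2); (10/13, -24/13) → (10/13, -19/13); (-34/13, 14/13) → (-34/13, -3/13)
T3 translate by (1, -4): (-70/13, -36/13) → (-57/13, -88/13); (-68/13, -6/13) → (-55/13, -58/13); (1, -9/2) → (2, -17/2); (10/13, -19/13) → (23/13, -71/13); (-34/13, -3/13) → (-21/13, -55/13)

image vertices: (-57/13, -88/13), (-55/13, -58/13), (2, -17/2), (23/13, -71/13), (-21/13, -55/13)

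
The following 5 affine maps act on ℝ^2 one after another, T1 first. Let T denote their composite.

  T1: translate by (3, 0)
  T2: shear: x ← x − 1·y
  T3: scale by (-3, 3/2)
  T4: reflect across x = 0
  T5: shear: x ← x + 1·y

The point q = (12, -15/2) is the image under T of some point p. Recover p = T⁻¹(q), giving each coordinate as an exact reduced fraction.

T1 = [1 0 3; 0 1 0; 0 0 1]
T2·T1 = [1 -1 3; 0 1 0; 0 0 1]
T3·…·T1 = [-3 3 -9; 0 3/2 0; 0 0 1]
T4·…·T1 = [3 -3 9; 0 3/2 0; 0 0 1]
T5·…·T1 = [3 -3/2 9; 0 3/2 0; 0 0 1]
det M = 9/2; M⁻¹ = [1/3 1/3 -3; 0 2/3 0; 0 0 1]
M⁻¹ · (12, -15/2)ᵀ = (-3/2, -5)ᵀ

p = (-3/2, -5)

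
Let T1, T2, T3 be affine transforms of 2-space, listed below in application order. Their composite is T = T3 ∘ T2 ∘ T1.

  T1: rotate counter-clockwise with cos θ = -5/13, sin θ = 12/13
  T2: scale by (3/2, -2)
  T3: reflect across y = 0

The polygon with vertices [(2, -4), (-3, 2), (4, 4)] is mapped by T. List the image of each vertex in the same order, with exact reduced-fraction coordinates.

T1 rotate counter-clockwise with cos θ = -5/13, sin θ = 12/13: (2, -4) → (38/13, 44/13); (-3, 2) → (-9/13, -46/13); (4, 4) → (-68/13, 28/13)
T2 scale by (3/2, -2): (38/13, 44/13) → (57/13, -88/13); (-9/13, -46/13) → (-27/26, 92/13); (-68/13, 28/13) → (-102/13, -56/13)
T3 reflect across y = 0: (57/13, -88/13) → (57/13, 88/13); (-27/26, 92/13) → (-27/26, -92/13); (-102/13, -56/13) → (-102/13, 56/13)

image vertices: (57/13, 88/13), (-27/26, -92/13), (-102/13, 56/13)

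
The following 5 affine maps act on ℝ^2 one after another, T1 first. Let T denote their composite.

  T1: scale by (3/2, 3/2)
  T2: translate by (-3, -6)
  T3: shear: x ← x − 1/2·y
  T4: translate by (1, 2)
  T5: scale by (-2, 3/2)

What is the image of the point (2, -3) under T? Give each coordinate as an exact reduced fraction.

T(p) = (-25/2, -51/4)

T1 scale by (3/2, 3/2): (2, -3) → (3, -9/2)
T2 translate by (-3, -6): (3, -9/2) → (0, -21/2)
T3 shear: x ← x − 1/2·y: (0, -21/2) → (21/4, -21/2)
T4 translate by (1, 2): (21/4, -21/2) → (25/4, -17/2)
T5 scale by (-2, 3/2): (25/4, -17/2) → (-25/2, -51/4)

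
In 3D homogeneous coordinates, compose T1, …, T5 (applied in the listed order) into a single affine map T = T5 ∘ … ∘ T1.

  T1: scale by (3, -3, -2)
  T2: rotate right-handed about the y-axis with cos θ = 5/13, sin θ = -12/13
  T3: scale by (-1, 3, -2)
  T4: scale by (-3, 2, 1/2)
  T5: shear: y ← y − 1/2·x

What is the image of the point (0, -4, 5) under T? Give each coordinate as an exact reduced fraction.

T1 scale by (3, -3, -2): (0, -4, 5) → (0, 12, -10)
T2 rotate right-handed about the y-axis with cos θ = 5/13, sin θ = -12/13: (0, 12, -10) → (120/13, 12, -50/13)
T3 scale by (-1, 3, -2): (120/13, 12, -50/13) → (-120/13, 36, 100/13)
T4 scale by (-3, 2, 1/2): (-120/13, 36, 100/13) → (360/13, 72, 50/13)
T5 shear: y ← y − 1/2·x: (360/13, 72, 50/13) → (360/13, 756/13, 50/13)

T(p) = (360/13, 756/13, 50/13)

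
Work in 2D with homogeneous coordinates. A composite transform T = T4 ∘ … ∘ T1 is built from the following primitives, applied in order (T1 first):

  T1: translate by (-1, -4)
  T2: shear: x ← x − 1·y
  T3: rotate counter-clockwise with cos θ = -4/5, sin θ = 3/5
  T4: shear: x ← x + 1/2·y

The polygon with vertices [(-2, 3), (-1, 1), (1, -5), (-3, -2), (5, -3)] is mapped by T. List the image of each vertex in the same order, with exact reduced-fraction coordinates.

T1 translate by (-1, -4): (-2, 3) → (-3, -1); (-1, 1) → (-2, -3); (1, -5) → (0, -9); (-3, -2) → (-4, -6); (5, -3) → (4, -7)
T2 shear: x ← x − 1·y: (-3, -1) → (-2, -1); (-2, -3) → (1, -3); (0, -9) → (9, -9); (-4, -6) → (2, -6); (4, -7) → (11, -7)
T3 rotate counter-clockwise with cos θ = -4/5, sin θ = 3/5: (-2, -1) → (11/5, -2/5); (1, -3) → (1, 3); (9, -9) → (-9/5, 63/5); (2, -6) → (2, 6); (11, -7) → (-23/5, 61/5)
T4 shear: x ← x + 1/2·y: (11/5, -2/5) → (2, -2/5); (1, 3) → (5/2, 3); (-9/5, 63/5) → (9/2, 63/5); (2, 6) → (5, 6); (-23/5, 61/5) → (3/2, 61/5)

image vertices: (2, -2/5), (5/2, 3), (9/2, 63/5), (5, 6), (3/2, 61/5)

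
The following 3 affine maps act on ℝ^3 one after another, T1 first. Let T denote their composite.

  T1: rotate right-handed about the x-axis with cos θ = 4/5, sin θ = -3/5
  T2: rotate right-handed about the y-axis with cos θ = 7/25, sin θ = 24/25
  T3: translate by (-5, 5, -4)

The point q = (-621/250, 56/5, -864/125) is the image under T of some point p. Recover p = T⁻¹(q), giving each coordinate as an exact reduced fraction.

p = (7/2, 4, 5)

T1 = [1 0 0 0; 0 4/5 3/5 0; 0 -3/5 4/5 0; 0 0 0 1]
T2·T1 = [7/25 -72/125 96/125 0; 0 4/5 3/5 0; -24/25 -21/125 28/125 0; 0 0 0 1]
T3·…·T1 = [7/25 -72/125 96/125 -5; 0 4/5 3/5 5; -24/25 -21/125 28/125 -4; 0 0 0 1]
det M = 1; M⁻¹ = [7/25 0 -24/25 -61/25; -72/125 4/5 -21/125 -944/125; 96/125 3/5 28/125 217/125; 0 0 0 1]
M⁻¹ · (-621/250, 56/5, -864/125)ᵀ = (7/2, 4, 5)ᵀ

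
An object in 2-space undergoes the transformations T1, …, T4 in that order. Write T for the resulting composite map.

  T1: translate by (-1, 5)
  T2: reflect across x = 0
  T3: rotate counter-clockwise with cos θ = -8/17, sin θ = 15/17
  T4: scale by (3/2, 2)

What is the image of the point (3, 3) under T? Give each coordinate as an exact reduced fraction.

T(p) = (-156/17, -188/17)

T1 translate by (-1, 5): (3, 3) → (2, 8)
T2 reflect across x = 0: (2, 8) → (-2, 8)
T3 rotate counter-clockwise with cos θ = -8/17, sin θ = 15/17: (-2, 8) → (-104/17, -94/17)
T4 scale by (3/2, 2): (-104/17, -94/17) → (-156/17, -188/17)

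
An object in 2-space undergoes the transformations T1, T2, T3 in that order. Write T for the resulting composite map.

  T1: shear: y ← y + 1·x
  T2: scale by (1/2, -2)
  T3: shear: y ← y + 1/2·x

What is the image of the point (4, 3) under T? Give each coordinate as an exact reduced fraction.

T1 shear: y ← y + 1·x: (4, 3) → (4, 7)
T2 scale by (1/2, -2): (4, 7) → (2, -14)
T3 shear: y ← y + 1/2·x: (2, -14) → (2, -13)

T(p) = (2, -13)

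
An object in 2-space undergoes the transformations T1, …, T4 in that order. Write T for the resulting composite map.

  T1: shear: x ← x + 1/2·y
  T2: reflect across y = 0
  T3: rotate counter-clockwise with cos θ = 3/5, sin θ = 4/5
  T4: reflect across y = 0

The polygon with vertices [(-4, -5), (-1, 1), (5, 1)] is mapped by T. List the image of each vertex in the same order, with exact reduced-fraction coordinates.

T1 shear: x ← x + 1/2·y: (-4, -5) → (-13/2, -5); (-1, 1) → (-1/2, 1); (5, 1) → (11/2, 1)
T2 reflect across y = 0: (-13/2, -5) → (-13/2, 5); (-1/2, 1) → (-1/2, -1); (11/2, 1) → (11/2, -1)
T3 rotate counter-clockwise with cos θ = 3/5, sin θ = 4/5: (-13/2, 5) → (-79/10, -11/5); (-1/2, -1) → (1/2, -1); (11/2, -1) → (41/10, 19/5)
T4 reflect across y = 0: (-79/10, -11/5) → (-79/10, 11/5); (1/2, -1) → (1/2, 1); (41/10, 19/5) → (41/10, -19/5)

image vertices: (-79/10, 11/5), (1/2, 1), (41/10, -19/5)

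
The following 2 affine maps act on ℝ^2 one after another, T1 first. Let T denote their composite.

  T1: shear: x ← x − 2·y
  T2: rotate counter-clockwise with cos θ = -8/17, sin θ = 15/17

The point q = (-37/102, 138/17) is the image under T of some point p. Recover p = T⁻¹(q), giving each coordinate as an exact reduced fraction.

T1 = [1 -2 0; 0 1 0; 0 0 1]
T2·T1 = [-8/17 1/17 0; 15/17 -38/17 0; 0 0 1]
det M = 1; M⁻¹ = [-38/17 -1/17 0; -15/17 -8/17 0; 0 0 1]
M⁻¹ · (-37/102, 138/17)ᵀ = (1/3, -7/2)ᵀ

p = (1/3, -7/2)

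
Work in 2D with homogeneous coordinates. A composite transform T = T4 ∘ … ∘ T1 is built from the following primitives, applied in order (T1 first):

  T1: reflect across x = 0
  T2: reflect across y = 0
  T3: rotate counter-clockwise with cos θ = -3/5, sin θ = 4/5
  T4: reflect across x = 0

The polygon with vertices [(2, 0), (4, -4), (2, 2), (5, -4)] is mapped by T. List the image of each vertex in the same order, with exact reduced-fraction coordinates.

image vertices: (-6/5, -8/5), (4/5, -28/5), (-14/5, -2/5), (1/5, -32/5)

T1 reflect across x = 0: (2, 0) → (-2, 0); (4, -4) → (-4, -4); (2, 2) → (-2, 2); (5, -4) → (-5, -4)
T2 reflect across y = 0: (-2, 0) → (-2, 0); (-4, -4) → (-4, 4); (-2, 2) → (-2, -2); (-5, -4) → (-5, 4)
T3 rotate counter-clockwise with cos θ = -3/5, sin θ = 4/5: (-2, 0) → (6/5, -8/5); (-4, 4) → (-4/5, -28/5); (-2, -2) → (14/5, -2/5); (-5, 4) → (-1/5, -32/5)
T4 reflect across x = 0: (6/5, -8/5) → (-6/5, -8/5); (-4/5, -28/5) → (4/5, -28/5); (14/5, -2/5) → (-14/5, -2/5); (-1/5, -32/5) → (1/5, -32/5)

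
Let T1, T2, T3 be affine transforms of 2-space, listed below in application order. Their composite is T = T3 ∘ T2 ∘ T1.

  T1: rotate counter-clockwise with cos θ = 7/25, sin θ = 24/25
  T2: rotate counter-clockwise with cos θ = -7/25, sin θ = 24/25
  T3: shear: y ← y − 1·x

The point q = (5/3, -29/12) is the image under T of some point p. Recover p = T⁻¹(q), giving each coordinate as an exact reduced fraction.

p = (-5/3, 3/4)

T1 = [7/25 -24/25 0; 24/25 7/25 0; 0 0 1]
T2·T1 = [-1 0 0; 0 -1 0; 0 0 1]
T3·…·T1 = [-1 0 0; 1 -1 0; 0 0 1]
det M = 1; M⁻¹ = [-1 0 0; -1 -1 0; 0 0 1]
M⁻¹ · (5/3, -29/12)ᵀ = (-5/3, 3/4)ᵀ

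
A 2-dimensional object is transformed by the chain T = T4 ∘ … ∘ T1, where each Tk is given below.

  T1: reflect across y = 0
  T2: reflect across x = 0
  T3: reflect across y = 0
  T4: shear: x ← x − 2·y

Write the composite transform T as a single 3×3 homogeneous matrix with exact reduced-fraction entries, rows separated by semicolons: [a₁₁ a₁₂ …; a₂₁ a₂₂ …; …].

T = [-1 -2 0; 0 1 0; 0 0 1]

T1 = [1 0 0; 0 -1 0; 0 0 1]
T2·T1 = [-1 0 0; 0 -1 0; 0 0 1]
T3·…·T1 = [-1 0 0; 0 1 0; 0 0 1]
T4·…·T1 = [-1 -2 0; 0 1 0; 0 0 1]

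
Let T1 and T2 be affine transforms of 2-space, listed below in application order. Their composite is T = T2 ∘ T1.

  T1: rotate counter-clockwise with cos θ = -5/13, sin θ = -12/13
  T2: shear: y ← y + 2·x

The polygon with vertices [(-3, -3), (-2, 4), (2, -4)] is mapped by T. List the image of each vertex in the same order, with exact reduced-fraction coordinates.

image vertices: (-21/13, 9/13), (58/13, 120/13), (-58/13, -120/13)

T1 rotate counter-clockwise with cos θ = -5/13, sin θ = -12/13: (-3, -3) → (-21/13, 51/13); (-2, 4) → (58/13, 4/13); (2, -4) → (-58/13, -4/13)
T2 shear: y ← y + 2·x: (-21/13, 51/13) → (-21/13, 9/13); (58/13, 4/13) → (58/13, 120/13); (-58/13, -4/13) → (-58/13, -120/13)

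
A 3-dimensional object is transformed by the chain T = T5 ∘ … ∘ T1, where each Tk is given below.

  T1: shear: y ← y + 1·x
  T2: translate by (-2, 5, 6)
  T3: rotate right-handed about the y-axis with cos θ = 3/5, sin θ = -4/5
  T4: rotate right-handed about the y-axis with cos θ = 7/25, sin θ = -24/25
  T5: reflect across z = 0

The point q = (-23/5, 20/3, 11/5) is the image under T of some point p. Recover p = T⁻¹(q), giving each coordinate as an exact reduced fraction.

p = (3, -4/3, -1)

T1 = [1 0 0 0; 1 1 0 0; 0 0 1 0; 0 0 0 1]
T2·T1 = [1 0 0 -2; 1 1 0 5; 0 0 1 6; 0 0 0 1]
T3·…·T1 = [3/5 0 -4/5 -6; 1 1 0 5; 4/5 0 3/5 2; 0 0 0 1]
T4·…·T1 = [-3/5 0 -4/5 -18/5; 1 1 0 5; 4/5 0 -3/5 -26/5; 0 0 0 1]
T5·…·T1 = [-3/5 0 -4/5 -18/5; 1 1 0 5; -4/5 0 3/5 26/5; 0 0 0 1]
det M = -1; M⁻¹ = [-3/5 0 -4/5 2; 3/5 1 4/5 -7; -4/5 0 3/5 -6; 0 0 0 1]
M⁻¹ · (-23/5, 20/3, 11/5)ᵀ = (3, -4/3, -1)ᵀ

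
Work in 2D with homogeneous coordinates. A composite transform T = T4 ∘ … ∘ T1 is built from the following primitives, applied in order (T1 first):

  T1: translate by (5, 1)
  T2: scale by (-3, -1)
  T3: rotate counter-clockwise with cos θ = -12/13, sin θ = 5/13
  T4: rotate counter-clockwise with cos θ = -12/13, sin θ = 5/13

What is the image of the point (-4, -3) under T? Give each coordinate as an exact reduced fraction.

T(p) = (-9/13, 46/13)

T1 translate by (5, 1): (-4, -3) → (1, -2)
T2 scale by (-3, -1): (1, -2) → (-3, 2)
T3 rotate counter-clockwise with cos θ = -12/13, sin θ = 5/13: (-3, 2) → (2, -3)
T4 rotate counter-clockwise with cos θ = -12/13, sin θ = 5/13: (2, -3) → (-9/13, 46/13)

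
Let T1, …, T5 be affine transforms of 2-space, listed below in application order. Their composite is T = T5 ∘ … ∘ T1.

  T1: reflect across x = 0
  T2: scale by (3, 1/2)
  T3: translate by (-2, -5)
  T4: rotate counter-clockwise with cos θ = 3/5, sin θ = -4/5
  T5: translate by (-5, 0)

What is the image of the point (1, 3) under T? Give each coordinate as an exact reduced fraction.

T1 reflect across x = 0: (1, 3) → (-1, 3)
T2 scale by (3, 1/2): (-1, 3) → (-3, 3/2)
T3 translate by (-2, -5): (-3, 3/2) → (-5, -7/2)
T4 rotate counter-clockwise with cos θ = 3/5, sin θ = -4/5: (-5, -7/2) → (-29/5, 19/10)
T5 translate by (-5, 0): (-29/5, 19/10) → (-54/5, 19/10)

T(p) = (-54/5, 19/10)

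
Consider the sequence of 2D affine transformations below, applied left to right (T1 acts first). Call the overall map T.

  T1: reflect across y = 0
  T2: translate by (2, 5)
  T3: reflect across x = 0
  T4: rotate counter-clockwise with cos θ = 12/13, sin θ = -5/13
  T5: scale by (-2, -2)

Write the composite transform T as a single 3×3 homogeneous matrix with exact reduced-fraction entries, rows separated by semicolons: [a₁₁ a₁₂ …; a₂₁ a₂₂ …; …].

T = [24/13 10/13 -2/13; -10/13 24/13 -140/13; 0 0 1]

T1 = [1 0 0; 0 -1 0; 0 0 1]
T2·T1 = [1 0 2; 0 -1 5; 0 0 1]
T3·…·T1 = [-1 0 -2; 0 -1 5; 0 0 1]
T4·…·T1 = [-12/13 -5/13 1/13; 5/13 -12/13 70/13; 0 0 1]
T5·…·T1 = [24/13 10/13 -2/13; -10/13 24/13 -140/13; 0 0 1]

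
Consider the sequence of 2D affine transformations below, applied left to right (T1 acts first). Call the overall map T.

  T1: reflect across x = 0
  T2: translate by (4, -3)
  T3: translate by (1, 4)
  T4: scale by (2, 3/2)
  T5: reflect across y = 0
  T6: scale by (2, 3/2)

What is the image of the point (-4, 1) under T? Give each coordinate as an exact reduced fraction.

T(p) = (36, -9/2)

T1 reflect across x = 0: (-4, 1) → (4, 1)
T2 translate by (4, -3): (4, 1) → (8, -2)
T3 translate by (1, 4): (8, -2) → (9, 2)
T4 scale by (2, 3/2): (9, 2) → (18, 3)
T5 reflect across y = 0: (18, 3) → (18, -3)
T6 scale by (2, 3/2): (18, -3) → (36, -9/2)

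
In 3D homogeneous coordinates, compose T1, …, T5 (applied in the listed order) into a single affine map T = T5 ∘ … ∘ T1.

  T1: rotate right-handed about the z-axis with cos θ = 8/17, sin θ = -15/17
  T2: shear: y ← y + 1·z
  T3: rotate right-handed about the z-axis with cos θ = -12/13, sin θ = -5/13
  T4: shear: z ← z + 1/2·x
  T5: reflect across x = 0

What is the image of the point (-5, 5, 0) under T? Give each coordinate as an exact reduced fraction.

T1 rotate right-handed about the z-axis with cos θ = 8/17, sin θ = -15/17: (-5, 5, 0) → (35/17, 115/17, 0)
T2 shear: y ← y + 1·z: (35/17, 115/17, 0) → (35/17, 115/17, 0)
T3 rotate right-handed about the z-axis with cos θ = -12/13, sin θ = -5/13: (35/17, 115/17, 0) → (155/221, -1555/221, 0)
T4 shear: z ← z + 1/2·x: (155/221, -1555/221, 0) → (155/221, -1555/221, 155/442)
T5 reflect across x = 0: (155/221, -1555/221, 155/442) → (-155/221, -1555/221, 155/442)

T(p) = (-155/221, -1555/221, 155/442)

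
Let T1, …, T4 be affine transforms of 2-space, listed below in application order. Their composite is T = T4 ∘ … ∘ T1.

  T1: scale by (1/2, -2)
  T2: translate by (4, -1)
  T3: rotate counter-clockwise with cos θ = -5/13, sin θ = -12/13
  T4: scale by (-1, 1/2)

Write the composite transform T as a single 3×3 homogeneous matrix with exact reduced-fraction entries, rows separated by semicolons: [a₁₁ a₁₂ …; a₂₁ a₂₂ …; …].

T1 = [1/2 0 0; 0 -2 0; 0 0 1]
T2·T1 = [1/2 0 4; 0 -2 -1; 0 0 1]
T3·…·T1 = [-5/26 -24/13 -32/13; -6/13 10/13 -43/13; 0 0 1]
T4·…·T1 = [5/26 24/13 32/13; -3/13 5/13 -43/26; 0 0 1]

T = [5/26 24/13 32/13; -3/13 5/13 -43/26; 0 0 1]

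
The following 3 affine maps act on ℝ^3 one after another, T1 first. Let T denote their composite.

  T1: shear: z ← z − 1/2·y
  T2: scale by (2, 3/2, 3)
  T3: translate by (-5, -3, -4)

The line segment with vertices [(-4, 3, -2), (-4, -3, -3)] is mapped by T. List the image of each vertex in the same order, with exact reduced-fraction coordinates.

image vertices: (-13, 3/2, -29/2), (-13, -15/2, -17/2)

T1 shear: z ← z − 1/2·y: (-4, 3, -2) → (-4, 3, -7/2); (-4, -3, -3) → (-4, -3, -3/2)
T2 scale by (2, 3/2, 3): (-4, 3, -7/2) → (-8, 9/2, -21/2); (-4, -3, -3/2) → (-8, -9/2, -9/2)
T3 translate by (-5, -3, -4): (-8, 9/2, -21/2) → (-13, 3/2, -29/2); (-8, -9/2, -9/2) → (-13, -15/2, -17/2)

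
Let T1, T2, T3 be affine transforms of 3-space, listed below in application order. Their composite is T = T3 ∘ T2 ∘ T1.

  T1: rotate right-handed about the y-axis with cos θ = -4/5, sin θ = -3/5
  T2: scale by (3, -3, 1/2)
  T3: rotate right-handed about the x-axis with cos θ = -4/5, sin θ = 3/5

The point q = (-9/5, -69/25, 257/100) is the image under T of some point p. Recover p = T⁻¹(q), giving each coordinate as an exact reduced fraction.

T1 = [-4/5 0 -3/5 0; 0 1 0 0; 3/5 0 -4/5 0; 0 0 0 1]
T2·T1 = [-12/5 0 -9/5 0; 0 -3 0 0; 3/10 0 -2/5 0; 0 0 0 1]
T3·…·T1 = [-12/5 0 -9/5 0; -9/50 12/5 6/25 0; -6/25 -9/5 8/25 0; 0 0 0 1]
det M = -9/2; M⁻¹ = [-4/15 -18/25 -24/25 0; 0 4/15 -1/5 0; -1/5 24/25 32/25 0; 0 0 0 1]
M⁻¹ · (-9/5, -69/25, 257/100)ᵀ = (0, -5/4, 1)ᵀ

p = (0, -5/4, 1)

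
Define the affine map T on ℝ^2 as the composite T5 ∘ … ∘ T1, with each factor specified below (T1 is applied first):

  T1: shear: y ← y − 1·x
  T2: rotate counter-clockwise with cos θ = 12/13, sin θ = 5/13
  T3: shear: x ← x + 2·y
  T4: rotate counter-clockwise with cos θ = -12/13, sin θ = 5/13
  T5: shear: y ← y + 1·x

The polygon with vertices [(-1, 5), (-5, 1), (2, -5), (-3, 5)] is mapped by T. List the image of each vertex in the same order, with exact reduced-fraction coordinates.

T1 shear: y ← y − 1·x: (-1, 5) → (-1, 6); (-5, 1) → (-5, 6); (2, -5) → (2, -7); (-3, 5) → (-3, 8)
T2 rotate counter-clockwise with cos θ = 12/13, sin θ = 5/13: (-1, 6) → (-42/13, 67/13); (-5, 6) → (-90/13, 47/13); (2, -7) → (59/13, -74/13); (-3, 8) → (-76/13, 81/13)
T3 shear: x ← x + 2·y: (-42/13, 67/13) → (92/13, 67/13); (-90/13, 47/13) → (4/13, 47/13); (59/13, -74/13) → (-89/13, -74/13); (-76/13, 81/13) → (86/13, 81/13)
T4 rotate counter-clockwise with cos θ = -12/13, sin θ = 5/13: (92/13, 67/13) → (-1439/169, -344/169); (4/13, 47/13) → (-283/169, -544/169); (-89/13, -74/13) → (1438/169, 443/169); (86/13, 81/13) → (-1437/169, -542/169)
T5 shear: y ← y + 1·x: (-1439/169, -344/169) → (-1439/169, -1783/169); (-283/169, -544/169) → (-283/169, -827/169); (1438/169, 443/169) → (1438/169, 1881/169); (-1437/169, -542/169) → (-1437/169, -1979/169)

image vertices: (-1439/169, -1783/169), (-283/169, -827/169), (1438/169, 1881/169), (-1437/169, -1979/169)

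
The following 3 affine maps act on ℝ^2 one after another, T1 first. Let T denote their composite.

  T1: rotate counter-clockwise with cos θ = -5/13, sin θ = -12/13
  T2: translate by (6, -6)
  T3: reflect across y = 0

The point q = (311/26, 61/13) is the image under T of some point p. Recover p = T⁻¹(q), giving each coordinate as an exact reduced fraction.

p = (-7/2, 5)

T1 = [-5/13 12/13 0; -12/13 -5/13 0; 0 0 1]
T2·T1 = [-5/13 12/13 6; -12/13 -5/13 -6; 0 0 1]
T3·…·T1 = [-5/13 12/13 6; 12/13 5/13 6; 0 0 1]
det M = -1; M⁻¹ = [-5/13 12/13 -42/13; 12/13 5/13 -102/13; 0 0 1]
M⁻¹ · (311/26, 61/13)ᵀ = (-7/2, 5)ᵀ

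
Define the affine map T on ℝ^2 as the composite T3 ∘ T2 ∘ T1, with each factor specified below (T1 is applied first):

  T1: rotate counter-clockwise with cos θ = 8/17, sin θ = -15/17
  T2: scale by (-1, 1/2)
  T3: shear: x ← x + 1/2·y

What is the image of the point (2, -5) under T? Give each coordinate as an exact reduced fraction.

T1 rotate counter-clockwise with cos θ = 8/17, sin θ = -15/17: (2, -5) → (-59/17, -70/17)
T2 scale by (-1, 1/2): (-59/17, -70/17) → (59/17, -35/17)
T3 shear: x ← x + 1/2·y: (59/17, -35/17) → (83/34, -35/17)

T(p) = (83/34, -35/17)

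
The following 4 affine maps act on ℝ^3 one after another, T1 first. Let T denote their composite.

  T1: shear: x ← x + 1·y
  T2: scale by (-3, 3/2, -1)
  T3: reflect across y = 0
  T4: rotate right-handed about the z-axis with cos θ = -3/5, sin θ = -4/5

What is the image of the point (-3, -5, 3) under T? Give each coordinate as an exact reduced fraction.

T(p) = (-42/5, -237/10, -3)

T1 shear: x ← x + 1·y: (-3, -5, 3) → (-8, -5, 3)
T2 scale by (-3, 3/2, -1): (-8, -5, 3) → (24, -15/2, -3)
T3 reflect across y = 0: (24, -15/2, -3) → (24, 15/2, -3)
T4 rotate right-handed about the z-axis with cos θ = -3/5, sin θ = -4/5: (24, 15/2, -3) → (-42/5, -237/10, -3)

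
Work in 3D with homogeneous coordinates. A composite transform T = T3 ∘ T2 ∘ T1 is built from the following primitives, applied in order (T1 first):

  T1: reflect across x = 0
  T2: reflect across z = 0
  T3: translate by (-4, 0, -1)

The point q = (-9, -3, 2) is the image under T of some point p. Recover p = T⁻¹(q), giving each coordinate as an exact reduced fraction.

p = (5, -3, -3)

T1 = [-1 0 0 0; 0 1 0 0; 0 0 1 0; 0 0 0 1]
T2·T1 = [-1 0 0 0; 0 1 0 0; 0 0 -1 0; 0 0 0 1]
T3·…·T1 = [-1 0 0 -4; 0 1 0 0; 0 0 -1 -1; 0 0 0 1]
det M = 1; M⁻¹ = [-1 0 0 -4; 0 1 0 0; 0 0 -1 -1; 0 0 0 1]
M⁻¹ · (-9, -3, 2)ᵀ = (5, -3, -3)ᵀ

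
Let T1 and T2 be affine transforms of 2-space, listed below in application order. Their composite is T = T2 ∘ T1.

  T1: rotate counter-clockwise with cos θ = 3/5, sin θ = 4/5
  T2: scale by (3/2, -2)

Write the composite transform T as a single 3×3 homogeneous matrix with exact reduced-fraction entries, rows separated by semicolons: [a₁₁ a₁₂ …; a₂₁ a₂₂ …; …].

T = [9/10 -6/5 0; -8/5 -6/5 0; 0 0 1]

T1 = [3/5 -4/5 0; 4/5 3/5 0; 0 0 1]
T2·T1 = [9/10 -6/5 0; -8/5 -6/5 0; 0 0 1]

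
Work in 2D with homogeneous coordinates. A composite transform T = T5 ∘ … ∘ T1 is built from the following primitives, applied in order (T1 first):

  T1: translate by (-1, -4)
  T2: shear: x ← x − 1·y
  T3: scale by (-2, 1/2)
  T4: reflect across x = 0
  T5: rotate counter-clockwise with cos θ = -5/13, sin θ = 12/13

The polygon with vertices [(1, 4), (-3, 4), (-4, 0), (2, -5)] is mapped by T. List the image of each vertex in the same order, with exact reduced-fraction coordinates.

image vertices: (0, 0), (40/13, -96/13), (34/13, -14/13), (-46/13, 525/26)

T1 translate by (-1, -4): (1, 4) → (0, 0); (-3, 4) → (-4, 0); (-4, 0) → (-5, -4); (2, -5) → (1, -9)
T2 shear: x ← x − 1·y: (0, 0) → (0, 0); (-4, 0) → (-4, 0); (-5, -4) → (-1, -4); (1, -9) → (10, -9)
T3 scale by (-2, 1/2): (0, 0) → (0, 0); (-4, 0) → (8, 0); (-1, -4) → (2, -2); (10, -9) → (-20, -9/2)
T4 reflect across x = 0: (0, 0) → (0, 0); (8, 0) → (-8, 0); (2, -2) → (-2, -2); (-20, -9/2) → (20, -9/2)
T5 rotate counter-clockwise with cos θ = -5/13, sin θ = 12/13: (0, 0) → (0, 0); (-8, 0) → (40/13, -96/13); (-2, -2) → (34/13, -14/13); (20, -9/2) → (-46/13, 525/26)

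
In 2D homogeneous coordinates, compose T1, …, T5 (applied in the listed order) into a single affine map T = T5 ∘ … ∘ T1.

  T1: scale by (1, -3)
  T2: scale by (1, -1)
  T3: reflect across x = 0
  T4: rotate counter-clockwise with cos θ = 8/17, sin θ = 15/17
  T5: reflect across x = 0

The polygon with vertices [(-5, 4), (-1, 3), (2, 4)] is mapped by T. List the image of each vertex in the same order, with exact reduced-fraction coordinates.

T1 scale by (1, -3): (-5, 4) → (-5, -12); (-1, 3) → (-1, -9); (2, 4) → (2, -12)
T2 scale by (1, -1): (-5, -12) → (-5, 12); (-1, -9) → (-1, 9); (2, -12) → (2, 12)
T3 reflect across x = 0: (-5, 12) → (5, 12); (-1, 9) → (1, 9); (2, 12) → (-2, 12)
T4 rotate counter-clockwise with cos θ = 8/17, sin θ = 15/17: (5, 12) → (-140/17, 171/17); (1, 9) → (-127/17, 87/17); (-2, 12) → (-196/17, 66/17)
T5 reflect across x = 0: (-140/17, 171/17) → (140/17, 171/17); (-127/17, 87/17) → (127/17, 87/17); (-196/17, 66/17) → (196/17, 66/17)

image vertices: (140/17, 171/17), (127/17, 87/17), (196/17, 66/17)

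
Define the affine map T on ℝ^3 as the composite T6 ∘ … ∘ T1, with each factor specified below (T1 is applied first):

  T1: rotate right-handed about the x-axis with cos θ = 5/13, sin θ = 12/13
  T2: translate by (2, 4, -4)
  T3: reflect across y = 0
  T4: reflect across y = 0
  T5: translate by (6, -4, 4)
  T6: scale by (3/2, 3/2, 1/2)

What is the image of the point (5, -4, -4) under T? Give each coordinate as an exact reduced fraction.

T1 rotate right-handed about the x-axis with cos θ = 5/13, sin θ = 12/13: (5, -4, -4) → (5, 28/13, -68/13)
T2 translate by (2, 4, -4): (5, 28/13, -68/13) → (7, 80/13, -120/13)
T3 reflect across y = 0: (7, 80/13, -120/13) → (7, -80/13, -120/13)
T4 reflect across y = 0: (7, -80/13, -120/13) → (7, 80/13, -120/13)
T5 translate by (6, -4, 4): (7, 80/13, -120/13) → (13, 28/13, -68/13)
T6 scale by (3/2, 3/2, 1/2): (13, 28/13, -68/13) → (39/2, 42/13, -34/13)

T(p) = (39/2, 42/13, -34/13)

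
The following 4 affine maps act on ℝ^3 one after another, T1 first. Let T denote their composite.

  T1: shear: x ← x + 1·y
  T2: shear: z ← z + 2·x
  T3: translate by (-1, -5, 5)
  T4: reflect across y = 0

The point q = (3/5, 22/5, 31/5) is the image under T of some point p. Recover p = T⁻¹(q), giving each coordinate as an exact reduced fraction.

p = (1, 3/5, -2)

T1 = [1 1 0 0; 0 1 0 0; 0 0 1 0; 0 0 0 1]
T2·T1 = [1 1 0 0; 0 1 0 0; 2 2 1 0; 0 0 0 1]
T3·…·T1 = [1 1 0 -1; 0 1 0 -5; 2 2 1 5; 0 0 0 1]
T4·…·T1 = [1 1 0 -1; 0 -1 0 5; 2 2 1 5; 0 0 0 1]
det M = -1; M⁻¹ = [1 1 0 -4; 0 -1 0 5; -2 0 1 -7; 0 0 0 1]
M⁻¹ · (3/5, 22/5, 31/5)ᵀ = (1, 3/5, -2)ᵀ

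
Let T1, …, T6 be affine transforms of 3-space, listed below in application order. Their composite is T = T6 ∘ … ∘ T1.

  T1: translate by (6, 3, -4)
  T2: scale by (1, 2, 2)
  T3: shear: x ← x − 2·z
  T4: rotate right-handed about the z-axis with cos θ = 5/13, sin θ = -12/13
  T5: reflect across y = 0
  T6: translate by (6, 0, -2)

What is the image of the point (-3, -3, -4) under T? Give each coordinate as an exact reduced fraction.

T1 translate by (6, 3, -4): (-3, -3, -4) → (3, 0, -8)
T2 scale by (1, 2, 2): (3, 0, -8) → (3, 0, -16)
T3 shear: x ← x − 2·z: (3, 0, -16) → (35, 0, -16)
T4 rotate right-handed about the z-axis with cos θ = 5/13, sin θ = -12/13: (35, 0, -16) → (175/13, -420/13, -16)
T5 reflect across y = 0: (175/13, -420/13, -16) → (175/13, 420/13, -16)
T6 translate by (6, 0, -2): (175/13, 420/13, -16) → (253/13, 420/13, -18)

T(p) = (253/13, 420/13, -18)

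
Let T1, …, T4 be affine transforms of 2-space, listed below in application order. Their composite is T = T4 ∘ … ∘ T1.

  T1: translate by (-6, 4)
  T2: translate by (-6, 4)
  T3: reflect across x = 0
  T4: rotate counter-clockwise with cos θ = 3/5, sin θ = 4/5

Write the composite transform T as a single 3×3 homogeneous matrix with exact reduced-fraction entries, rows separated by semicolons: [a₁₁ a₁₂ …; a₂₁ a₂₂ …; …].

T1 = [1 0 -6; 0 1 4; 0 0 1]
T2·T1 = [1 0 -12; 0 1 8; 0 0 1]
T3·…·T1 = [-1 0 12; 0 1 8; 0 0 1]
T4·…·T1 = [-3/5 -4/5 4/5; -4/5 3/5 72/5; 0 0 1]

T = [-3/5 -4/5 4/5; -4/5 3/5 72/5; 0 0 1]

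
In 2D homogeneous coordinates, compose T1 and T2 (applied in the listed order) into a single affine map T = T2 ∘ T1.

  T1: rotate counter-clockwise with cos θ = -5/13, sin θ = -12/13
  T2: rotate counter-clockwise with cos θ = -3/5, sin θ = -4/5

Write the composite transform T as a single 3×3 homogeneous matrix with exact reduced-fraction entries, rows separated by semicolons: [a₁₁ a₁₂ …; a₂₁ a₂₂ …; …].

T = [-33/65 -56/65 0; 56/65 -33/65 0; 0 0 1]

T1 = [-5/13 12/13 0; -12/13 -5/13 0; 0 0 1]
T2·T1 = [-33/65 -56/65 0; 56/65 -33/65 0; 0 0 1]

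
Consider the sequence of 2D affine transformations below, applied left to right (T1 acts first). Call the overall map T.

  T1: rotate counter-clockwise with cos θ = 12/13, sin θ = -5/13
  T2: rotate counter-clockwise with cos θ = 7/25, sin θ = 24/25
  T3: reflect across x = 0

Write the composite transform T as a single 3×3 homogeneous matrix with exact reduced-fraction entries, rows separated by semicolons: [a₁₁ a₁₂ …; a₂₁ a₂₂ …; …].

T = [-204/325 253/325 0; 253/325 204/325 0; 0 0 1]

T1 = [12/13 5/13 0; -5/13 12/13 0; 0 0 1]
T2·T1 = [204/325 -253/325 0; 253/325 204/325 0; 0 0 1]
T3·…·T1 = [-204/325 253/325 0; 253/325 204/325 0; 0 0 1]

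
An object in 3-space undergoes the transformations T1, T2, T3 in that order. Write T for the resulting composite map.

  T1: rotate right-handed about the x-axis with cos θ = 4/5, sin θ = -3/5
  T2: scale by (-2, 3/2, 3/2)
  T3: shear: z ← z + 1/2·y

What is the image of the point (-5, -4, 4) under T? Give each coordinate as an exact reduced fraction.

T1 rotate right-handed about the x-axis with cos θ = 4/5, sin θ = -3/5: (-5, -4, 4) → (-5, -4/5, 28/5)
T2 scale by (-2, 3/2, 3/2): (-5, -4/5, 28/5) → (10, -6/5, 42/5)
T3 shear: z ← z + 1/2·y: (10, -6/5, 42/5) → (10, -6/5, 39/5)

T(p) = (10, -6/5, 39/5)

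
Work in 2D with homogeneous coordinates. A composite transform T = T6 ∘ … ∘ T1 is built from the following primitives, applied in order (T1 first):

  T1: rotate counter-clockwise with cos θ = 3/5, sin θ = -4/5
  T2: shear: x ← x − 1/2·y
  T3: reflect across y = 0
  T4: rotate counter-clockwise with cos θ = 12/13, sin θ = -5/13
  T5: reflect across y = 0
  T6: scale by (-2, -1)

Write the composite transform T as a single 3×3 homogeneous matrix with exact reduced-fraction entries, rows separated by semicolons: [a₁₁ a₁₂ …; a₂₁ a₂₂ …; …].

T1 = [3/5 4/5 0; -4/5 3/5 0; 0 0 1]
T2·T1 = [1 1/2 0; -4/5 3/5 0; 0 0 1]
T3·…·T1 = [1 1/2 0; 4/5 -3/5 0; 0 0 1]
T4·…·T1 = [16/13 3/13 0; 23/65 -97/130 0; 0 0 1]
T5·…·T1 = [16/13 3/13 0; -23/65 97/130 0; 0 0 1]
T6·…·T1 = [-32/13 -6/13 0; 23/65 -97/130 0; 0 0 1]

T = [-32/13 -6/13 0; 23/65 -97/130 0; 0 0 1]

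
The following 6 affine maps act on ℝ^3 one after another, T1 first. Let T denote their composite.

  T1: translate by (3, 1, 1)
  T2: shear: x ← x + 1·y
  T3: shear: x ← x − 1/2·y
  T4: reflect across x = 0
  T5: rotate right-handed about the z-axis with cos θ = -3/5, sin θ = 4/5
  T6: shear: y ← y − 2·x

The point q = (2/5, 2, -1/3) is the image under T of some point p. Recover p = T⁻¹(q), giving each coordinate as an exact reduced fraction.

p = (-4, -3, -4/3)

T1 = [1 0 0 3; 0 1 0 1; 0 0 1 1; 0 0 0 1]
T2·T1 = [1 1 0 4; 0 1 0 1; 0 0 1 1; 0 0 0 1]
T3·…·T1 = [1 1/2 0 7/2; 0 1 0 1; 0 0 1 1; 0 0 0 1]
T4·…·T1 = [-1 -1/2 0 -7/2; 0 1 0 1; 0 0 1 1; 0 0 0 1]
T5·…·T1 = [3/5 -1/2 0 13/10; -4/5 -1 0 -17/5; 0 0 1 1; 0 0 0 1]
T6·…·T1 = [3/5 -1/2 0 13/10; -2 0 0 -6; 0 0 1 1; 0 0 0 1]
det M = -1; M⁻¹ = [0 -1/2 0 -3; -2 -3/5 0 -1; 0 0 1 -1; 0 0 0 1]
M⁻¹ · (2/5, 2, -1/3)ᵀ = (-4, -3, -4/3)ᵀ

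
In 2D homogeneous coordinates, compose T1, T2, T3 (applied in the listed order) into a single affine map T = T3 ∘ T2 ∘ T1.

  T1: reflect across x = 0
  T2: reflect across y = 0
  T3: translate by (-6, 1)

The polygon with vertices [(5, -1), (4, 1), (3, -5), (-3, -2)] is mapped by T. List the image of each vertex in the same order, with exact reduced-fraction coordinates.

image vertices: (-11, 2), (-10, 0), (-9, 6), (-3, 3)

T1 reflect across x = 0: (5, -1) → (-5, -1); (4, 1) → (-4, 1); (3, -5) → (-3, -5); (-3, -2) → (3, -2)
T2 reflect across y = 0: (-5, -1) → (-5, 1); (-4, 1) → (-4, -1); (-3, -5) → (-3, 5); (3, -2) → (3, 2)
T3 translate by (-6, 1): (-5, 1) → (-11, 2); (-4, -1) → (-10, 0); (-3, 5) → (-9, 6); (3, 2) → (-3, 3)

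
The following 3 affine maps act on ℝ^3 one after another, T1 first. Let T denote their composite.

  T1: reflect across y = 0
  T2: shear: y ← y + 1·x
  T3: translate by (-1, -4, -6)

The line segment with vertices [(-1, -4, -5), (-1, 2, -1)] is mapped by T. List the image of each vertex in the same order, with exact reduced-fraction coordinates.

image vertices: (-2, -1, -11), (-2, -7, -7)

T1 reflect across y = 0: (-1, -4, -5) → (-1, 4, -5); (-1, 2, -1) → (-1, -2, -1)
T2 shear: y ← y + 1·x: (-1, 4, -5) → (-1, 3, -5); (-1, -2, -1) → (-1, -3, -1)
T3 translate by (-1, -4, -6): (-1, 3, -5) → (-2, -1, -11); (-1, -3, -1) → (-2, -7, -7)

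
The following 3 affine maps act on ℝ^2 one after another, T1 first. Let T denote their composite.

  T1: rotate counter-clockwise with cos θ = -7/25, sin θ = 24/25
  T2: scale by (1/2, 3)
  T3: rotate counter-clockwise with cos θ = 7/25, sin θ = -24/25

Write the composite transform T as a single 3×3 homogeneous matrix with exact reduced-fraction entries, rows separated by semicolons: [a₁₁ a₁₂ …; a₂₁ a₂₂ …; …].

T1 = [-7/25 -24/25 0; 24/25 -7/25 0; 0 0 1]
T2·T1 = [-7/50 -12/25 0; 72/25 -21/25 0; 0 0 1]
T3·…·T1 = [3407/1250 -588/625 0; 588/625 141/625 0; 0 0 1]

T = [3407/1250 -588/625 0; 588/625 141/625 0; 0 0 1]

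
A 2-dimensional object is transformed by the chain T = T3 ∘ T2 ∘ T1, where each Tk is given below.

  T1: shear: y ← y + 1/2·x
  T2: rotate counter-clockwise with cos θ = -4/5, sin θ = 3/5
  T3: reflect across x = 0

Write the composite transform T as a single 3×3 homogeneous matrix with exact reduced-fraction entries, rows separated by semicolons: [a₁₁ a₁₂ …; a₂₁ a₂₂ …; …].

T1 = [1 0 0; 1/2 1 0; 0 0 1]
T2·T1 = [-11/10 -3/5 0; 1/5 -4/5 0; 0 0 1]
T3·…·T1 = [11/10 3/5 0; 1/5 -4/5 0; 0 0 1]

T = [11/10 3/5 0; 1/5 -4/5 0; 0 0 1]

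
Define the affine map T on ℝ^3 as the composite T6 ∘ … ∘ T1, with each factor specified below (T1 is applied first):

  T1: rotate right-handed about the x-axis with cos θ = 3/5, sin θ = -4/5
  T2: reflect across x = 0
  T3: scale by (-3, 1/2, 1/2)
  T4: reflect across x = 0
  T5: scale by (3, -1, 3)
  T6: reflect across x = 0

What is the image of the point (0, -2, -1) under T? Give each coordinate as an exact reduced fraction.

T(p) = (0, 1, 3/2)

T1 rotate right-handed about the x-axis with cos θ = 3/5, sin θ = -4/5: (0, -2, -1) → (0, -2, 1)
T2 reflect across x = 0: (0, -2, 1) → (0, -2, 1)
T3 scale by (-3, 1/2, 1/2): (0, -2, 1) → (0, -1, 1/2)
T4 reflect across x = 0: (0, -1, 1/2) → (0, -1, 1/2)
T5 scale by (3, -1, 3): (0, -1, 1/2) → (0, 1, 3/2)
T6 reflect across x = 0: (0, 1, 3/2) → (0, 1, 3/2)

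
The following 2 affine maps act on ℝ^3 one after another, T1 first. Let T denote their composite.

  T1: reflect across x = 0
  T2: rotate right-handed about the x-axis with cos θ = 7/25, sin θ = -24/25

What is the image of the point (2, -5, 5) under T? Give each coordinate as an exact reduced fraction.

T(p) = (-2, 17/5, 31/5)

T1 reflect across x = 0: (2, -5, 5) → (-2, -5, 5)
T2 rotate right-handed about the x-axis with cos θ = 7/25, sin θ = -24/25: (-2, -5, 5) → (-2, 17/5, 31/5)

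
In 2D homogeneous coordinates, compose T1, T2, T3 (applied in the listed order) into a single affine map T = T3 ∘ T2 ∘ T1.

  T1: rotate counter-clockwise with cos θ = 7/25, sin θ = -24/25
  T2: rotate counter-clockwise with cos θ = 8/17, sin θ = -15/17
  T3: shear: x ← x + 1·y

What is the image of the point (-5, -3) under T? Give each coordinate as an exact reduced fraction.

T(p) = (178/25, 141/25)

T1 rotate counter-clockwise with cos θ = 7/25, sin θ = -24/25: (-5, -3) → (-107/25, 99/25)
T2 rotate counter-clockwise with cos θ = 8/17, sin θ = -15/17: (-107/25, 99/25) → (37/25, 141/25)
T3 shear: x ← x + 1·y: (37/25, 141/25) → (178/25, 141/25)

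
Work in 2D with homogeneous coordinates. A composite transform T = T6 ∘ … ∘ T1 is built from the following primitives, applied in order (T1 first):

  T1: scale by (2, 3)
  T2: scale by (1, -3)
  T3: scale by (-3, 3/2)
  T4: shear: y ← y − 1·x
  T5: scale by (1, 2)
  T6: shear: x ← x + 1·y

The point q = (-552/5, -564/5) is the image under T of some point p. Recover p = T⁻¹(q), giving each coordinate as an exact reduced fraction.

T1 = [2 0 0; 0 3 0; 0 0 1]
T2·T1 = [2 0 0; 0 -9 0; 0 0 1]
T3·…·T1 = [-6 0 0; 0 -27/2 0; 0 0 1]
T4·…·T1 = [-6 0 0; 6 -27/2 0; 0 0 1]
T5·…·T1 = [-6 0 0; 12 -27 0; 0 0 1]
T6·…·T1 = [6 -27 0; 12 -27 0; 0 0 1]
det M = 162; M⁻¹ = [-1/6 1/6 0; -2/27 1/27 0; 0 0 1]
M⁻¹ · (-552/5, -564/5)ᵀ = (-2/5, 4)ᵀ

p = (-2/5, 4)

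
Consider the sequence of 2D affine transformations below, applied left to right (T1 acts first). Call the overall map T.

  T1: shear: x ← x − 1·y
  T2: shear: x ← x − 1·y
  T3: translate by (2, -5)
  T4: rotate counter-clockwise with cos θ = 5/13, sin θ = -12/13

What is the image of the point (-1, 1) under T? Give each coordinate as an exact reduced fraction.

T(p) = (-53/13, -8/13)

T1 shear: x ← x − 1·y: (-1, 1) → (-2, 1)
T2 shear: x ← x − 1·y: (-2, 1) → (-3, 1)
T3 translate by (2, -5): (-3, 1) → (-1, -4)
T4 rotate counter-clockwise with cos θ = 5/13, sin θ = -12/13: (-1, -4) → (-53/13, -8/13)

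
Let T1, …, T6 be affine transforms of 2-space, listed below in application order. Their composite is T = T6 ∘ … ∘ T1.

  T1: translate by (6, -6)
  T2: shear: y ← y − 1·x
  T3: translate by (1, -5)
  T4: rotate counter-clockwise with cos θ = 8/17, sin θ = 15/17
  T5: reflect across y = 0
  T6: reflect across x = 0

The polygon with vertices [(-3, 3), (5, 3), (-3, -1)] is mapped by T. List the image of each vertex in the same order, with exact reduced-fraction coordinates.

T1 translate by (6, -6): (-3, 3) → (3, -3); (5, 3) → (11, -3); (-3, -1) → (3, -7)
T2 shear: y ← y − 1·x: (3, -3) → (3, -6); (11, -3) → (11, -14); (3, -7) → (3, -10)
T3 translate by (1, -5): (3, -6) → (4, -11); (11, -14) → (12, -19); (3, -10) → (4, -15)
T4 rotate counter-clockwise with cos θ = 8/17, sin θ = 15/17: (4, -11) → (197/17, -28/17); (12, -19) → (381/17, 28/17); (4, -15) → (257/17, -60/17)
T5 reflect across y = 0: (197/17, -28/17) → (197/17, 28/17); (381/17, 28/17) → (381/17, -28/17); (257/17, -60/17) → (257/17, 60/17)
T6 reflect across x = 0: (197/17, 28/17) → (-197/17, 28/17); (381/17, -28/17) → (-381/17, -28/17); (257/17, 60/17) → (-257/17, 60/17)

image vertices: (-197/17, 28/17), (-381/17, -28/17), (-257/17, 60/17)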